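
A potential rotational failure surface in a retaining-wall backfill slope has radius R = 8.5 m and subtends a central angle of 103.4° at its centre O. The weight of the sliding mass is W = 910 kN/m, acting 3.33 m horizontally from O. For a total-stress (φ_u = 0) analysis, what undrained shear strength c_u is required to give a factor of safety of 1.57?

c_u = 36.5 kPa

FS = c_u·L_a·R / (W·d), so c_u = FS·W·d / (L_a·R).
Arc length L_a = R·θ = 8.5·(103.4°·π/180) = 8.5·1.8047 = 15.34 m
c_u = 1.57·910·3.33 / (15.34·8.5) = 4757.6 / 130.39 = 36.49 kPa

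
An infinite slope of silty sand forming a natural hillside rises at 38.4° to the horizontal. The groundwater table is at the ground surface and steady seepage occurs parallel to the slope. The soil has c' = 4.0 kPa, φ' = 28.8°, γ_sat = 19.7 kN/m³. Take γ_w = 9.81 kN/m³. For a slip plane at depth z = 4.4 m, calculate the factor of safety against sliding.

FS = 0.44

With seepage parallel to the slope and the water table at the surface, the effective normal stress on the slip plane uses the buoyant unit weight γ' = γ_sat − γ_w while the driving shear stress uses γ_sat:
FS = [c' + γ' z cos²β tanφ'] / [γ_sat z sinβ cosβ]
γ' = 19.7 − 9.81 = 9.89 kN/m³
Numerator = 4.0 + 9.89·4.4·cos²38.4°·tan28.8° = 4.0 + 9.89·4.4·0.6142·0.5498 = 18.693 kPa
Denominator = 19.7·4.4·sin38.4°·cos38.4° = 19.7·4.4·0.6211·0.7837 = 42.195 kPa
FS = 18.693 / 42.195 = 0.443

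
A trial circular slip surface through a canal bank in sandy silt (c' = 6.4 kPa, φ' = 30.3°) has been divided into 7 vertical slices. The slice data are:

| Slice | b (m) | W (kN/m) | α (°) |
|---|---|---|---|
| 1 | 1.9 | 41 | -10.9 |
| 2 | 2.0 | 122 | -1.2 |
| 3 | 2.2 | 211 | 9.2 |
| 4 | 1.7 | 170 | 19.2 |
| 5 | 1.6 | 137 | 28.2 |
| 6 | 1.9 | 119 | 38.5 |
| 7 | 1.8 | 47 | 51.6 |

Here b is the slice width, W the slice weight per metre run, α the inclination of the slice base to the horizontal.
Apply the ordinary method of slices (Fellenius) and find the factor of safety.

FS = 2.15

Ordinary method of slices: FS = Σ[c'·Δl_i + (W_i cosα_i)·tanφ'] / Σ W_i sinα_i, with Δl_i = b_i / cosα_i.
Slice 1: Δl = 1.9/cos(-10.9°) = 1.935 m; N'_1 = 41·cos(-10.9°) = 40.3; c'Δl = 12.38; W sinα = -7.8
Slice 2: Δl = 2.0/cos(-1.2°) = 2.000 m; N'_2 = 122·cos(-1.2°) = 122.0; c'Δl = 12.80; W sinα = -2.6
Slice 3: Δl = 2.2/cos9.2° = 2.229 m; N'_3 = 211·cos9.2° = 208.3; c'Δl = 14.26; W sinα = 33.7
Slice 4: Δl = 1.7/cos19.2° = 1.800 m; N'_4 = 170·cos19.2° = 160.5; c'Δl = 11.52; W sinα = 55.9
Slice 5: Δl = 1.6/cos28.2° = 1.815 m; N'_5 = 137·cos28.2° = 120.7; c'Δl = 11.62; W sinα = 64.7
Slice 6: Δl = 1.9/cos38.5° = 2.428 m; N'_6 = 119·cos38.5° = 93.1; c'Δl = 15.54; W sinα = 74.1
Slice 7: Δl = 1.8/cos51.6° = 2.898 m; N'_7 = 47·cos51.6° = 29.2; c'Δl = 18.55; W sinα = 36.8
Σc'Δl = 96.7 kN/m; ΣN' = 774.1 kN/m; ΣW sinα = 255.0 kN/m
Resisting = 96.7 + 774.1·tan30.3° = 96.7 + 452.4 = 549.0 kN/m
FS = 549.0 / 255.0 = 2.153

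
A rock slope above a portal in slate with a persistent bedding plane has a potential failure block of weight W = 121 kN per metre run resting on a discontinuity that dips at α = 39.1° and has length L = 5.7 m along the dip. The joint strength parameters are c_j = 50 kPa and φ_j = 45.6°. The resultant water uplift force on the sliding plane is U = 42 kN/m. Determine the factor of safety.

Resolving the block weight along and normal to the plane and applying the Mohr–Coulomb strength on the joint:
N' = W cosα − U = 121·cos39.1° − 42 = 51.9 kN/m
Driving force T = W sinα = 121·sin39.1° = 76.3 kN/m
Resisting force R = c_j·L + N'·tanφ_j = 50·5.7 + 51.9·tan45.6° = 285.0 + 53.0 = 338.0 kN/m
FS = R / T = 338.0 / 76.3 = 4.429

FS = 4.43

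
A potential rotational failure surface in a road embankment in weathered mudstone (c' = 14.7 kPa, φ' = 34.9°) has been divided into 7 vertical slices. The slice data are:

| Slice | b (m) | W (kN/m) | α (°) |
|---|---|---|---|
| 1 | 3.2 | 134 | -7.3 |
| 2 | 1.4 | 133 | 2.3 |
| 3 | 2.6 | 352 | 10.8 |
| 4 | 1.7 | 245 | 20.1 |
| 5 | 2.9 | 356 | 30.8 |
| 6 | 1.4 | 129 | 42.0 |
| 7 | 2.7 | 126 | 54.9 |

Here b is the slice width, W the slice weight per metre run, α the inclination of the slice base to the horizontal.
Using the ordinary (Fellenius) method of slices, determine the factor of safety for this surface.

Ordinary method of slices: FS = Σ[c'·Δl_i + (W_i cosα_i)·tanφ'] / Σ W_i sinα_i, with Δl_i = b_i / cosα_i.
Slice 1: Δl = 3.2/cos(-7.3°) = 3.226 m; N'_1 = 134·cos(-7.3°) = 132.9; c'Δl = 47.42; W sinα = -17.0
Slice 2: Δl = 1.4/cos2.3° = 1.401 m; N'_2 = 133·cos2.3° = 132.9; c'Δl = 20.60; W sinα = 5.3
Slice 3: Δl = 2.6/cos10.8° = 2.647 m; N'_3 = 352·cos10.8° = 345.8; c'Δl = 38.91; W sinα = 66.0
Slice 4: Δl = 1.7/cos20.1° = 1.810 m; N'_4 = 245·cos20.1° = 230.1; c'Δl = 26.61; W sinα = 84.2
Slice 5: Δl = 2.9/cos30.8° = 3.376 m; N'_5 = 356·cos30.8° = 305.8; c'Δl = 49.63; W sinα = 182.3
Slice 6: Δl = 1.4/cos42.0° = 1.884 m; N'_6 = 129·cos42.0° = 95.9; c'Δl = 27.69; W sinα = 86.3
Slice 7: Δl = 2.7/cos54.9° = 4.696 m; N'_7 = 126·cos54.9° = 72.5; c'Δl = 69.03; W sinα = 103.1
Σc'Δl = 279.9 kN/m; ΣN' = 1315.8 kN/m; ΣW sinα = 510.2 kN/m
Resisting = 279.9 + 1315.8·tan34.9° = 279.9 + 917.9 = 1197.8 kN/m
FS = 1197.8 / 510.2 = 2.348

FS = 2.35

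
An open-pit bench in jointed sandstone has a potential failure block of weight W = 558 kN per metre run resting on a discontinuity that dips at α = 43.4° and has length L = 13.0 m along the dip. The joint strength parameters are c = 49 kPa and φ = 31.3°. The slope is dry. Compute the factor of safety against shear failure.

Resolving the block weight along and normal to the plane and applying the Mohr–Coulomb strength on the joint:
N' = W cosα = 558·cos43.4° = 405.4 kN/m
Driving force T = W sinα = 558·sin43.4° = 383.4 kN/m
Resisting force R = c·L + N'·tanφ = 49·13.0 + 405.4·tan31.3° = 637.0 + 246.5 = 883.5 kN/m
FS = R / T = 883.5 / 383.4 = 2.304

FS = 2.30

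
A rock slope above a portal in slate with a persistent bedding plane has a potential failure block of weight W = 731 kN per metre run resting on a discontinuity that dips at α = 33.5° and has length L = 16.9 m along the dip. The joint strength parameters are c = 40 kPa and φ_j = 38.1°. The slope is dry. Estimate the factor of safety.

FS = 2.86

Resolving the block weight along and normal to the plane and applying the Mohr–Coulomb strength on the joint:
N' = W cosα = 731·cos33.5° = 609.6 kN/m
Driving force T = W sinα = 731·sin33.5° = 403.5 kN/m
Resisting force R = c·L + N'·tanφ_j = 40·16.9 + 609.6·tan38.1° = 676.0 + 478.0 = 1154.0 kN/m
FS = R / T = 1154.0 / 403.5 = 2.860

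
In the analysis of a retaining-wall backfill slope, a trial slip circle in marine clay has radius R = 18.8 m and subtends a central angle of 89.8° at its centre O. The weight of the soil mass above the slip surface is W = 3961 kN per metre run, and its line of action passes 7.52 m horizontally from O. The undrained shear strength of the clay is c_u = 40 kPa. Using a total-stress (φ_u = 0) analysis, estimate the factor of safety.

FS = 0.74

Taking moments about the centre O, the resisting moment is provided by the undrained shear strength acting along the arc:
Arc length L_a = R·θ = 18.8·(89.8°·π/180) = 18.8·1.5673 = 29.47 m
M_R = c_u·L_a·R = 40·29.47·18.8 = 22157.9 kN·m/m
M_D = W·d = 3961·7.52 = 29786.7 kN·m/m
FS = M_R / M_D = 22157.9 / 29786.7 = 0.744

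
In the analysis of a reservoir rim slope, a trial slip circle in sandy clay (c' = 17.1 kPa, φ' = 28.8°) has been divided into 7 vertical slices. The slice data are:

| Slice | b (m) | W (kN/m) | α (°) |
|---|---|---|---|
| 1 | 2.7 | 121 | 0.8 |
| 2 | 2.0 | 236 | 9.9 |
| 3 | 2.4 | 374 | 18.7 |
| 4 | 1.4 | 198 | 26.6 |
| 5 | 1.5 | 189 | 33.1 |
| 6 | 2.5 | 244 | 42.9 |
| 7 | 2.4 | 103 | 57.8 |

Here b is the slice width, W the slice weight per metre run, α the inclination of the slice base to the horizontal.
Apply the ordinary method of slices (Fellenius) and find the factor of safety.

FS = 1.68

Ordinary method of slices: FS = Σ[c'·Δl_i + (W_i cosα_i)·tanφ'] / Σ W_i sinα_i, with Δl_i = b_i / cosα_i.
Slice 1: Δl = 2.7/cos0.8° = 2.700 m; N'_1 = 121·cos0.8° = 121.0; c'Δl = 46.17; W sinα = 1.7
Slice 2: Δl = 2.0/cos9.9° = 2.030 m; N'_2 = 236·cos9.9° = 232.5; c'Δl = 34.72; W sinα = 40.6
Slice 3: Δl = 2.4/cos18.7° = 2.534 m; N'_3 = 374·cos18.7° = 354.3; c'Δl = 43.33; W sinα = 119.9
Slice 4: Δl = 1.4/cos26.6° = 1.566 m; N'_4 = 198·cos26.6° = 177.0; c'Δl = 26.77; W sinα = 88.7
Slice 5: Δl = 1.5/cos33.1° = 1.791 m; N'_5 = 189·cos33.1° = 158.3; c'Δl = 30.62; W sinα = 103.2
Slice 6: Δl = 2.5/cos42.9° = 3.413 m; N'_6 = 244·cos42.9° = 178.7; c'Δl = 58.36; W sinα = 166.1
Slice 7: Δl = 2.4/cos57.8° = 4.504 m; N'_7 = 103·cos57.8° = 54.9; c'Δl = 77.02; W sinα = 87.2
Σc'Δl = 317.0 kN/m; ΣN' = 1276.7 kN/m; ΣW sinα = 607.3 kN/m
Resisting = 317.0 + 1276.7·tan28.8° = 317.0 + 701.9 = 1018.9 kN/m
FS = 1018.9 / 607.3 = 1.678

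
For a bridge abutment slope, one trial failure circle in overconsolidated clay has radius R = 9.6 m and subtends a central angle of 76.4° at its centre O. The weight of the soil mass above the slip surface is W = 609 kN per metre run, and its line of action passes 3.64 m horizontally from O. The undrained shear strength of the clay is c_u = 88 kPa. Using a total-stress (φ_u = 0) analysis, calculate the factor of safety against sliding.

FS = 4.88

Taking moments about the centre O, the resisting moment is provided by the undrained shear strength acting along the arc:
Arc length L_a = R·θ = 9.6·(76.4°·π/180) = 9.6·1.3334 = 12.80 m
M_R = c_u·L_a·R = 88·12.80·9.6 = 10814.2 kN·m/m
M_D = W·d = 609·3.64 = 2216.8 kN·m/m
FS = M_R / M_D = 10814.2 / 2216.8 = 4.878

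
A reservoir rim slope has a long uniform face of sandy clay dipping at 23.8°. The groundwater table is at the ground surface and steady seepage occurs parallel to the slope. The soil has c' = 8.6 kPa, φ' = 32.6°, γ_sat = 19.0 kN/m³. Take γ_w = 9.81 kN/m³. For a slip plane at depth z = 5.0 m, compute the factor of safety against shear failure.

FS = 0.95

With seepage parallel to the slope and the water table at the surface, the effective normal stress on the slip plane uses the buoyant unit weight γ' = γ_sat − γ_w while the driving shear stress uses γ_sat:
FS = [c' + γ' z cos²β tanφ'] / [γ_sat z sinβ cosβ]
γ' = 19.0 − 9.81 = 9.19 kN/m³
Numerator = 8.6 + 9.19·5.0·cos²23.8°·tan32.6° = 8.6 + 9.19·5.0·0.8372·0.6395 = 33.201 kPa
Denominator = 19.0·5.0·sin23.8°·cos23.8° = 19.0·5.0·0.4035·0.9150 = 35.077 kPa
FS = 33.201 / 35.077 = 0.947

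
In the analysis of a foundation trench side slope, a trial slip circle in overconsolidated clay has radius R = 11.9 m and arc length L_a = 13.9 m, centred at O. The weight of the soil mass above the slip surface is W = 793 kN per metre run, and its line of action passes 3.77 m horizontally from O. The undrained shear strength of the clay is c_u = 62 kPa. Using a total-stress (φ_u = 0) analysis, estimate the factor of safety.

Taking moments about the centre O, the resisting moment is provided by the undrained shear strength acting along the arc:
M_R = c_u·L_a·R = 62·13.90·11.9 = 10255.4 kN·m/m
M_D = W·d = 793·3.77 = 2989.6 kN·m/m
FS = M_R / M_D = 10255.4 / 2989.6 = 3.430

FS = 3.43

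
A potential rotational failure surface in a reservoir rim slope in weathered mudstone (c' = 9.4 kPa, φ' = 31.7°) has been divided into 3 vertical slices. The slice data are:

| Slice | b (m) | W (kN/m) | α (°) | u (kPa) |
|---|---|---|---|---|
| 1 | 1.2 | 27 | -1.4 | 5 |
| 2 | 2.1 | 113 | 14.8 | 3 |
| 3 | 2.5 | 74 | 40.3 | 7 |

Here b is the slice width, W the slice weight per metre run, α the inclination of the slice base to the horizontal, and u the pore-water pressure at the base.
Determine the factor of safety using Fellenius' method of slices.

FS = 2.10

Ordinary method of slices: FS = Σ[c'·Δl_i + (W_i cosα_i − u_i·Δl_i)·tanφ'] / Σ W_i sinα_i, with Δl_i = b_i / cosα_i.
Slice 1: Δl = 1.2/cos(-1.4°) = 1.200 m; N'_1 = 27·cos(-1.4°) − 5·1.200 = 21.0; c'Δl = 11.28; W sinα = -0.7
Slice 2: Δl = 2.1/cos14.8° = 2.172 m; N'_2 = 113·cos14.8° − 3·2.172 = 102.7; c'Δl = 20.42; W sinα = 28.9
Slice 3: Δl = 2.5/cos40.3° = 3.278 m; N'_3 = 74·cos40.3° − 7·3.278 = 33.5; c'Δl = 30.81; W sinα = 47.9
Σc'Δl = 62.5 kN/m; ΣN' = 157.2 kN/m; ΣW sinα = 76.1 kN/m
Resisting = 62.5 + 157.2·tan31.7° = 62.5 + 97.1 = 159.6 kN/m
FS = 159.6 / 76.1 = 2.098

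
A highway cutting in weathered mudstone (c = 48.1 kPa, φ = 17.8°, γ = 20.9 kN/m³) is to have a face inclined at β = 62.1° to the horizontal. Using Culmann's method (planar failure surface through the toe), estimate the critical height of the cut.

Culmann's analysis gives the critical failure plane at α_cr = (β + φ)/2 = (62.1 + 17.8)/2 = 40.0°, and the critical height
H_c = (4c/γ) · sinβ cosφ / [1 − cos(β − φ)]
    = (4·48.1/20.9) · sin62.1°·cos17.8° / [1 − cos(44.3°)]
    = 9.206 · 0.8838·0.9521 / [1 − 0.7157]
    = 9.206 · 0.8415 / 0.2843
    = 27.25 m

H_c = 27.25 m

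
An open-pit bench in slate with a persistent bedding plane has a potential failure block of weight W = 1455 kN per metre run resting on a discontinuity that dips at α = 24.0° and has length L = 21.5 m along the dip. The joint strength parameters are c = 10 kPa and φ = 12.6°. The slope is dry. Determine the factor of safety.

Resolving the block weight along and normal to the plane and applying the Mohr–Coulomb strength on the joint:
N' = W cosα = 1455·cos24.0° = 1329.2 kN/m
Driving force T = W sinα = 1455·sin24.0° = 591.8 kN/m
Resisting force R = c·L + N'·tanφ = 10·21.5 + 1329.2·tan12.6° = 215.0 + 297.1 = 512.1 kN/m
FS = R / T = 512.1 / 591.8 = 0.865

FS = 0.87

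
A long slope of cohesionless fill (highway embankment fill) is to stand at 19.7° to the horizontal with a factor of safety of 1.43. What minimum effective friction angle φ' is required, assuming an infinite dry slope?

FS = tanφ'/tanβ ⇒ tanφ' = FS · tanβ = 1.43 · tan19.7° = 0.5120
φ' = arctan(0.5120) = 27.11°

φ' = 27.1°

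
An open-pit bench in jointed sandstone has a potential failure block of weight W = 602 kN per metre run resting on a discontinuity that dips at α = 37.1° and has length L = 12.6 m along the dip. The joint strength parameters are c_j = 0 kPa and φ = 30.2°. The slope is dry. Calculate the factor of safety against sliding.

FS = 0.77

Resolving the block weight along and normal to the plane and applying the Mohr–Coulomb strength on the joint:
N' = W cosα = 602·cos37.1° = 480.1 kN/m
Driving force T = W sinα = 602·sin37.1° = 363.1 kN/m
Resisting force R = c_j·L + N'·tanφ = 0·12.6 + 480.1·tan30.2° = 0.0 + 279.5 = 279.5 kN/m
FS = R / T = 279.5 / 363.1 = 0.770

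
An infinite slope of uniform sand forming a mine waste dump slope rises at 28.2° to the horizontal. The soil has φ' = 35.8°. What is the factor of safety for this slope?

For a dry cohesionless infinite slope the factor of safety is FS = tanφ' / tanβ.
FS = tan35.8° / tan28.2° = 0.7212 / 0.5362 = 1.345

FS = 1.35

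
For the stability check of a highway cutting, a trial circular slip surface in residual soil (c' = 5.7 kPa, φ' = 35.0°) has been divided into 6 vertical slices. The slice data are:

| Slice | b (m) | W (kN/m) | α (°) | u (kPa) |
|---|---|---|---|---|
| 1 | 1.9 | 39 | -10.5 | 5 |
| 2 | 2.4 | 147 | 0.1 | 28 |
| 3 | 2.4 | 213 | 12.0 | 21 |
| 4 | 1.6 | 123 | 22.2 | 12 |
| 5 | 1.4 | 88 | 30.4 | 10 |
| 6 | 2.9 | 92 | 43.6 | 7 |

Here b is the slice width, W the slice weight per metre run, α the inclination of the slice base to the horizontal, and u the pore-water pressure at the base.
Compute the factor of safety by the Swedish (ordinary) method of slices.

FS = 2.09

Ordinary method of slices: FS = Σ[c'·Δl_i + (W_i cosα_i − u_i·Δl_i)·tanφ'] / Σ W_i sinα_i, with Δl_i = b_i / cosα_i.
Slice 1: Δl = 1.9/cos(-10.5°) = 1.932 m; N'_1 = 39·cos(-10.5°) − 5·1.932 = 28.7; c'Δl = 11.01; W sinα = -7.1
Slice 2: Δl = 2.4/cos0.1° = 2.400 m; N'_2 = 147·cos0.1° − 28·2.400 = 79.8; c'Δl = 13.68; W sinα = 0.3
Slice 3: Δl = 2.4/cos12.0° = 2.454 m; N'_3 = 213·cos12.0° − 21·2.454 = 156.8; c'Δl = 13.99; W sinα = 44.3
Slice 4: Δl = 1.6/cos22.2° = 1.728 m; N'_4 = 123·cos22.2° − 12·1.728 = 93.1; c'Δl = 9.85; W sinα = 46.5
Slice 5: Δl = 1.4/cos30.4° = 1.623 m; N'_5 = 88·cos30.4° − 10·1.623 = 59.7; c'Δl = 9.25; W sinα = 44.5
Slice 6: Δl = 2.9/cos43.6° = 4.005 m; N'_6 = 92·cos43.6° − 7·4.005 = 38.6; c'Δl = 22.83; W sinα = 63.4
Σc'Δl = 80.6 kN/m; ΣN' = 456.7 kN/m; ΣW sinα = 191.9 kN/m
Resisting = 80.6 + 456.7·tan35.0° = 80.6 + 319.8 = 400.4 kN/m
FS = 400.4 / 191.9 = 2.087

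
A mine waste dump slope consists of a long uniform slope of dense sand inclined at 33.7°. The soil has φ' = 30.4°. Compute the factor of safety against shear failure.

FS = 0.88

For a dry cohesionless infinite slope the factor of safety is FS = tanφ' / tanβ.
FS = tan30.4° / tan33.7° = 0.5867 / 0.6669 = 0.880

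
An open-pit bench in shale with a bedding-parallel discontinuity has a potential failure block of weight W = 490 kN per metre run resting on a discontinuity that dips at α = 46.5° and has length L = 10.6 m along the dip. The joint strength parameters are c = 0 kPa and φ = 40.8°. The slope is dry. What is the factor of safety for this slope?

FS = 0.82

Resolving the block weight along and normal to the plane and applying the Mohr–Coulomb strength on the joint:
N' = W cosα = 490·cos46.5° = 337.3 kN/m
Driving force T = W sinα = 490·sin46.5° = 355.4 kN/m
Resisting force R = c·L + N'·tanφ = 0·10.6 + 337.3·tan40.8° = 0.0 + 291.1 = 291.1 kN/m
FS = R / T = 291.1 / 355.4 = 0.819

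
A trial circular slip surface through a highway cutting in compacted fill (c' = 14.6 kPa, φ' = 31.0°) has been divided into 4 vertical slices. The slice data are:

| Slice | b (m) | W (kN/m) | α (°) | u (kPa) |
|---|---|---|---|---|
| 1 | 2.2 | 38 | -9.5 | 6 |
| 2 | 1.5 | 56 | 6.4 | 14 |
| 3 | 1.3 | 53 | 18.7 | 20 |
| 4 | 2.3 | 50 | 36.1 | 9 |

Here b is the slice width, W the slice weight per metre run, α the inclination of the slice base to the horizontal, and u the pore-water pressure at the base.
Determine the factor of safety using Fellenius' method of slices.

FS = 3.75

Ordinary method of slices: FS = Σ[c'·Δl_i + (W_i cosα_i − u_i·Δl_i)·tanφ'] / Σ W_i sinα_i, with Δl_i = b_i / cosα_i.
Slice 1: Δl = 2.2/cos(-9.5°) = 2.231 m; N'_1 = 38·cos(-9.5°) − 6·2.231 = 24.1; c'Δl = 32.57; W sinα = -6.3
Slice 2: Δl = 1.5/cos6.4° = 1.509 m; N'_2 = 56·cos6.4° − 14·1.509 = 34.5; c'Δl = 22.04; W sinα = 6.2
Slice 3: Δl = 1.3/cos18.7° = 1.372 m; N'_3 = 53·cos18.7° − 20·1.372 = 22.8; c'Δl = 20.04; W sinα = 17.0
Slice 4: Δl = 2.3/cos36.1° = 2.847 m; N'_4 = 50·cos36.1° − 9·2.847 = 14.8; c'Δl = 41.56; W sinα = 29.5
Σc'Δl = 116.2 kN/m; ΣN' = 96.1 kN/m; ΣW sinα = 46.4 kN/m
Resisting = 116.2 + 96.1·tan31.0° = 116.2 + 57.8 = 174.0 kN/m
FS = 174.0 / 46.4 = 3.748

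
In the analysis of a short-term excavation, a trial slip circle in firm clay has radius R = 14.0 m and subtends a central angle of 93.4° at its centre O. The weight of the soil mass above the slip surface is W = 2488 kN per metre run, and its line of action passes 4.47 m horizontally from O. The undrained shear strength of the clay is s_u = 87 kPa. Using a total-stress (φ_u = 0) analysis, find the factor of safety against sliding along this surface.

FS = 2.50

Taking moments about the centre O, the resisting moment is provided by the undrained shear strength acting along the arc:
Arc length L_a = R·θ = 14.0·(93.4°·π/180) = 14.0·1.6301 = 22.82 m
M_R = s_u·L_a·R = 87·22.82·14.0 = 27797.1 kN·m/m
M_D = W·d = 2488·4.47 = 11121.4 kN·m/m
FS = M_R / M_D = 27797.1 / 11121.4 = 2.499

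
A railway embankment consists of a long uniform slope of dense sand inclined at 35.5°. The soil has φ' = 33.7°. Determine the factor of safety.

For a dry cohesionless infinite slope the factor of safety is FS = tanφ' / tanβ.
FS = tan33.7° / tan35.5° = 0.6669 / 0.7133 = 0.935

FS = 0.93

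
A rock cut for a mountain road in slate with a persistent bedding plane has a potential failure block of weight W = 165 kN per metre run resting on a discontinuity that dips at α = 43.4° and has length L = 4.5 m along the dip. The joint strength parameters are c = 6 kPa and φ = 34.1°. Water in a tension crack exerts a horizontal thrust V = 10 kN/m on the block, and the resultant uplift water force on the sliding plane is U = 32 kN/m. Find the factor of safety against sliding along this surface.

Resolving the block weight along and normal to the plane and applying the Mohr–Coulomb strength on the joint:
N' = W cosα − U − V sinα = 165·cos43.4° − 32 − 10·sin43.4° = 81.0 kN/m
Driving force T = W sinα + V cosα = 165·sin43.4° + 10·cos43.4° = 120.6 kN/m
Resisting force R = c·L + N'·tanφ = 6·4.5 + 81.0·tan34.1° = 27.0 + 54.9 = 81.9 kN/m
FS = R / T = 81.9 / 120.6 = 0.678

FS = 0.68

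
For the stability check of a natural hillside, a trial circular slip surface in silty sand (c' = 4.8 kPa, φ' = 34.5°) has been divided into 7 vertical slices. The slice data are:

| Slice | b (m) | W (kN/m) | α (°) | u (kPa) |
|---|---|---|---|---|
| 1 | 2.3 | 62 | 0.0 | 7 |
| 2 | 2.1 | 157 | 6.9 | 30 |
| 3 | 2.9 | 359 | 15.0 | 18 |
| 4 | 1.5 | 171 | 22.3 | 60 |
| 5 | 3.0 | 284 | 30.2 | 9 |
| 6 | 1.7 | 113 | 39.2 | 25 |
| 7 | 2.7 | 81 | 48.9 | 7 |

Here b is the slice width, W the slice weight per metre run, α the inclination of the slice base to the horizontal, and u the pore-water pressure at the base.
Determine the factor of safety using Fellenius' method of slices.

FS = 1.36

Ordinary method of slices: FS = Σ[c'·Δl_i + (W_i cosα_i − u_i·Δl_i)·tanφ'] / Σ W_i sinα_i, with Δl_i = b_i / cosα_i.
Slice 1: Δl = 2.3/cos0.0° = 2.300 m; N'_1 = 62·cos0.0° − 7·2.300 = 45.9; c'Δl = 11.04; W sinα = 0.0
Slice 2: Δl = 2.1/cos6.9° = 2.115 m; N'_2 = 157·cos6.9° − 30·2.115 = 92.4; c'Δl = 10.15; W sinα = 18.9
Slice 3: Δl = 2.9/cos15.0° = 3.002 m; N'_3 = 359·cos15.0° − 18·3.002 = 292.7; c'Δl = 14.41; W sinα = 92.9
Slice 4: Δl = 1.5/cos22.3° = 1.621 m; N'_4 = 171·cos22.3° − 60·1.621 = 60.9; c'Δl = 7.78; W sinα = 64.9
Slice 5: Δl = 3.0/cos30.2° = 3.471 m; N'_5 = 284·cos30.2° − 9·3.471 = 214.2; c'Δl = 16.66; W sinα = 142.9
Slice 6: Δl = 1.7/cos39.2° = 2.194 m; N'_6 = 113·cos39.2° − 25·2.194 = 32.7; c'Δl = 10.53; W sinα = 71.4
Slice 7: Δl = 2.7/cos48.9° = 4.107 m; N'_7 = 81·cos48.9° − 7·4.107 = 24.5; c'Δl = 19.71; W sinα = 61.0
Σc'Δl = 90.3 kN/m; ΣN' = 763.4 kN/m; ΣW sinα = 452.0 kN/m
Resisting = 90.3 + 763.4·tan34.5° = 90.3 + 524.7 = 615.0 kN/m
FS = 615.0 / 452.0 = 1.361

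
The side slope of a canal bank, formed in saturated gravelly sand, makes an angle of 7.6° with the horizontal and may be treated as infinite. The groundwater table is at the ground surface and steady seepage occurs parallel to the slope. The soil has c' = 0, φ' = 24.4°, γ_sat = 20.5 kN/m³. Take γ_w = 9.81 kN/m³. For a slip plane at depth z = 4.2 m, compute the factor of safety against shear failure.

FS = 1.77

With seepage parallel to the slope and the water table at the surface, the effective normal stress on the slip plane uses the buoyant unit weight γ' = γ_sat − γ_w while the driving shear stress uses γ_sat:
FS = [c' + γ' z cos²β tanφ'] / [γ_sat z sinβ cosβ]
(For c' = 0 this reduces to FS = (γ'/γ_sat)·tanφ'/tanβ.)
γ' = 20.5 − 9.81 = 10.69 kN/m³
Numerator = 0.0 + 10.69·4.2·cos²7.6°·tan24.4° = 0.0 + 10.69·4.2·0.9825·0.4536 = 20.010 kPa
Denominator = 20.5·4.2·sin7.6°·cos7.6° = 20.5·4.2·0.1323·0.9912 = 11.287 kPa
FS = 20.010 / 11.287 = 1.773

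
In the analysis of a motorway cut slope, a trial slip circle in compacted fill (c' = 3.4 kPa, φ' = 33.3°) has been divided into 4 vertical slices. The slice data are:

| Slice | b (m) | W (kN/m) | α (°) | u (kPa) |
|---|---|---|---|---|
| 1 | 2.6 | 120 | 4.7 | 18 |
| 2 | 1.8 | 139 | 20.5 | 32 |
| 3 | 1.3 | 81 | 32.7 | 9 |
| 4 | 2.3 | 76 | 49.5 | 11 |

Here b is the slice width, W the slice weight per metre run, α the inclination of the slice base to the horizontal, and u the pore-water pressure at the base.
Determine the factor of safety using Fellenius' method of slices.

Ordinary method of slices: FS = Σ[c'·Δl_i + (W_i cosα_i − u_i·Δl_i)·tanφ'] / Σ W_i sinα_i, with Δl_i = b_i / cosα_i.
Slice 1: Δl = 2.6/cos4.7° = 2.609 m; N'_1 = 120·cos4.7° − 18·2.609 = 72.6; c'Δl = 8.87; W sinα = 9.8
Slice 2: Δl = 1.8/cos20.5° = 1.922 m; N'_2 = 139·cos20.5° − 32·1.922 = 68.7; c'Δl = 6.53; W sinα = 48.7
Slice 3: Δl = 1.3/cos32.7° = 1.545 m; N'_3 = 81·cos32.7° − 9·1.545 = 54.3; c'Δl = 5.25; W sinα = 43.8
Slice 4: Δl = 2.3/cos49.5° = 3.541 m; N'_4 = 76·cos49.5° − 11·3.541 = 10.4; c'Δl = 12.04; W sinα = 57.8
Σc'Δl = 32.7 kN/m; ΣN' = 206.0 kN/m; ΣW sinα = 160.1 kN/m
Resisting = 32.7 + 206.0·tan33.3° = 32.7 + 135.3 = 168.0 kN/m
FS = 168.0 / 160.1 = 1.050

FS = 1.05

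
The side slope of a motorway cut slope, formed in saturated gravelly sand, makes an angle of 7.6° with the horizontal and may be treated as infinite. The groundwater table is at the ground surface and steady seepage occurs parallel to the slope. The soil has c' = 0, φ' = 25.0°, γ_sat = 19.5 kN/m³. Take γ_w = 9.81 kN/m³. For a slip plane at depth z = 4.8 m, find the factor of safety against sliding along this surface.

FS = 1.74

With seepage parallel to the slope and the water table at the surface, the effective normal stress on the slip plane uses the buoyant unit weight γ' = γ_sat − γ_w while the driving shear stress uses γ_sat:
FS = [c' + γ' z cos²β tanφ'] / [γ_sat z sinβ cosβ]
(For c' = 0 this reduces to FS = (γ'/γ_sat)·tanφ'/tanβ.)
γ' = 19.5 − 9.81 = 9.69 kN/m³
Numerator = 0.0 + 9.69·4.8·cos²7.6°·tan25.0° = 0.0 + 9.69·4.8·0.9825·0.4663 = 21.310 kPa
Denominator = 19.5·4.8·sin7.6°·cos7.6° = 19.5·4.8·0.1323·0.9912 = 12.270 kPa
FS = 21.310 / 12.270 = 1.737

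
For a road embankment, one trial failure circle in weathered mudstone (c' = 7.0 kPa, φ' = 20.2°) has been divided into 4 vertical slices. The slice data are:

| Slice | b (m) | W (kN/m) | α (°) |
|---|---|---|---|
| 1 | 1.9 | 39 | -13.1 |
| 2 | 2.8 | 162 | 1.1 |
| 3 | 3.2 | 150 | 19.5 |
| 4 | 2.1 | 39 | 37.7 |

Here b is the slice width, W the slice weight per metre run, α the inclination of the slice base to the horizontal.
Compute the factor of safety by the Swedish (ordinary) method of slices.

FS = 3.12

Ordinary method of slices: FS = Σ[c'·Δl_i + (W_i cosα_i)·tanφ'] / Σ W_i sinα_i, with Δl_i = b_i / cosα_i.
Slice 1: Δl = 1.9/cos(-13.1°) = 1.951 m; N'_1 = 39·cos(-13.1°) = 38.0; c'Δl = 13.66; W sinα = -8.8
Slice 2: Δl = 2.8/cos1.1° = 2.801 m; N'_2 = 162·cos1.1° = 162.0; c'Δl = 19.60; W sinα = 3.1
Slice 3: Δl = 3.2/cos19.5° = 3.395 m; N'_3 = 150·cos19.5° = 141.4; c'Δl = 23.76; W sinα = 50.1
Slice 4: Δl = 2.1/cos37.7° = 2.654 m; N'_4 = 39·cos37.7° = 30.9; c'Δl = 18.58; W sinα = 23.8
Σc'Δl = 75.6 kN/m; ΣN' = 372.2 kN/m; ΣW sinα = 68.2 kN/m
Resisting = 75.6 + 372.2·tan20.2° = 75.6 + 136.9 = 212.5 kN/m
FS = 212.5 / 68.2 = 3.117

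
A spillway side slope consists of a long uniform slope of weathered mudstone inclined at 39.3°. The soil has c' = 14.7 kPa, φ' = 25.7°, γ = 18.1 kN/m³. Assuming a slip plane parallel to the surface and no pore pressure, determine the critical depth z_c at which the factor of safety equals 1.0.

Setting FS = 1.00 in FS = [c' + γz cos²β tanφ'] / [γz sinβ cosβ] and solving for z:
z = c' / [γ cosβ (FS·sinβ − cosβ·tanφ')]
  = 14.7 / [18.1·cos39.3°·(1.00·sin39.3° − cos39.3°·tan25.7°)]
  = 14.7 / [18.1·0.7738·(1.00·0.6334 − 0.7738·0.4813)]
  = 14.7 / 3.6551 = 4.022 m

z_c = 4.02 m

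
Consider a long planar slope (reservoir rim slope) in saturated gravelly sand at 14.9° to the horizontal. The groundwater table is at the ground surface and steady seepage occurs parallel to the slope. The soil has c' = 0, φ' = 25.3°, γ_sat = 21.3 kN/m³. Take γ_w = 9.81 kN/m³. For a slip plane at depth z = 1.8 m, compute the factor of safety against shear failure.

With seepage parallel to the slope and the water table at the surface, the effective normal stress on the slip plane uses the buoyant unit weight γ' = γ_sat − γ_w while the driving shear stress uses γ_sat:
FS = [c' + γ' z cos²β tanφ'] / [γ_sat z sinβ cosβ]
(For c' = 0 this reduces to FS = (γ'/γ_sat)·tanφ'/tanβ.)
γ' = 21.3 − 9.81 = 11.49 kN/m³
Numerator = 0.0 + 11.49·1.8·cos²14.9°·tan25.3° = 0.0 + 11.49·1.8·0.9339·0.4727 = 9.130 kPa
Denominator = 21.3·1.8·sin14.9°·cos14.9° = 21.3·1.8·0.2571·0.9664 = 9.527 kPa
FS = 9.130 / 9.527 = 0.958

FS = 0.96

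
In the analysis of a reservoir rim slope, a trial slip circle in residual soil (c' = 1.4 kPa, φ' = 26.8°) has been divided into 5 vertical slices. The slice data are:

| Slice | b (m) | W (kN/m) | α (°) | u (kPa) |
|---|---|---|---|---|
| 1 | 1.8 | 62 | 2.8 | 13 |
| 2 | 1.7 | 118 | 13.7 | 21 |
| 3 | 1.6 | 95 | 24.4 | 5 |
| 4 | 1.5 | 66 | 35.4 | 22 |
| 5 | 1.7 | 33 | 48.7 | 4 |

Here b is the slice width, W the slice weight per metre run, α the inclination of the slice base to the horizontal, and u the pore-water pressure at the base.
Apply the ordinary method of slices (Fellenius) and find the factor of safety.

Ordinary method of slices: FS = Σ[c'·Δl_i + (W_i cosα_i − u_i·Δl_i)·tanφ'] / Σ W_i sinα_i, with Δl_i = b_i / cosα_i.
Slice 1: Δl = 1.8/cos2.8° = 1.802 m; N'_1 = 62·cos2.8° − 13·1.802 = 38.5; c'Δl = 2.52; W sinα = 3.0
Slice 2: Δl = 1.7/cos13.7° = 1.750 m; N'_2 = 118·cos13.7° − 21·1.750 = 77.9; c'Δl = 2.45; W sinα = 27.9
Slice 3: Δl = 1.6/cos24.4° = 1.757 m; N'_3 = 95·cos24.4° − 5·1.757 = 77.7; c'Δl = 2.46; W sinα = 39.2
Slice 4: Δl = 1.5/cos35.4° = 1.840 m; N'_4 = 66·cos35.4° − 22·1.840 = 13.3; c'Δl = 2.58; W sinα = 38.2
Slice 5: Δl = 1.7/cos48.7° = 2.576 m; N'_5 = 33·cos48.7° − 4·2.576 = 11.5; c'Δl = 3.61; W sinα = 24.8
Σc'Δl = 13.6 kN/m; ΣN' = 218.9 kN/m; ΣW sinα = 133.2 kN/m
Resisting = 13.6 + 218.9·tan26.8° = 13.6 + 110.6 = 124.2 kN/m
FS = 124.2 / 133.2 = 0.932

FS = 0.93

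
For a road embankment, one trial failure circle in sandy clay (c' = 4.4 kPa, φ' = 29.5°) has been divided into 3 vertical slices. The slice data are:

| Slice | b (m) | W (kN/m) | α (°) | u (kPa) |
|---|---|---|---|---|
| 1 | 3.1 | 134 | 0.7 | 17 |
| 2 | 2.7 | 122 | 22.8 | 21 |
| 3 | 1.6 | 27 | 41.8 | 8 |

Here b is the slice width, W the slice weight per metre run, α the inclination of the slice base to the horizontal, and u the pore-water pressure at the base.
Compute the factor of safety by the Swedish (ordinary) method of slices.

FS = 1.68

Ordinary method of slices: FS = Σ[c'·Δl_i + (W_i cosα_i − u_i·Δl_i)·tanφ'] / Σ W_i sinα_i, with Δl_i = b_i / cosα_i.
Slice 1: Δl = 3.1/cos0.7° = 3.100 m; N'_1 = 134·cos0.7° − 17·3.100 = 81.3; c'Δl = 13.64; W sinα = 1.6
Slice 2: Δl = 2.7/cos22.8° = 2.929 m; N'_2 = 122·cos22.8° − 21·2.929 = 51.0; c'Δl = 12.89; W sinα = 47.3
Slice 3: Δl = 1.6/cos41.8° = 2.146 m; N'_3 = 27·cos41.8° − 8·2.146 = 3.0; c'Δl = 9.44; W sinα = 18.0
Σc'Δl = 36.0 kN/m; ΣN' = 135.2 kN/m; ΣW sinα = 66.9 kN/m
Resisting = 36.0 + 135.2·tan29.5° = 36.0 + 76.5 = 112.5 kN/m
FS = 112.5 / 66.9 = 1.681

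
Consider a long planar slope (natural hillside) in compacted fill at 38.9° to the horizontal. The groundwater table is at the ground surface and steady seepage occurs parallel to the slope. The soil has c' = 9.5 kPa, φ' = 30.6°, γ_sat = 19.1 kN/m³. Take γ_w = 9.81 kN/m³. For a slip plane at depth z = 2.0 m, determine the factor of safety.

FS = 0.87

With seepage parallel to the slope and the water table at the surface, the effective normal stress on the slip plane uses the buoyant unit weight γ' = γ_sat − γ_w while the driving shear stress uses γ_sat:
FS = [c' + γ' z cos²β tanφ'] / [γ_sat z sinβ cosβ]
γ' = 19.1 − 9.81 = 9.29 kN/m³
Numerator = 9.5 + 9.29·2.0·cos²38.9°·tan30.6° = 9.5 + 9.29·2.0·0.6057·0.5914 = 16.155 kPa
Denominator = 19.1·2.0·sin38.9°·cos38.9° = 19.1·2.0·0.6280·0.7782 = 18.669 kPa
FS = 16.155 / 18.669 = 0.865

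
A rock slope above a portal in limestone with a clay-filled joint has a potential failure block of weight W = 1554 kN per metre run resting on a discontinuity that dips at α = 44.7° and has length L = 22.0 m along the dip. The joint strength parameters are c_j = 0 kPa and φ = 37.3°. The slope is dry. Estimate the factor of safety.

Resolving the block weight along and normal to the plane and applying the Mohr–Coulomb strength on the joint:
N' = W cosα = 1554·cos44.7° = 1104.6 kN/m
Driving force T = W sinα = 1554·sin44.7° = 1093.1 kN/m
Resisting force R = c_j·L + N'·tanφ = 0·22.0 + 1104.6·tan37.3° = 0.0 + 841.5 = 841.5 kN/m
FS = R / T = 841.5 / 1093.1 = 0.770

FS = 0.77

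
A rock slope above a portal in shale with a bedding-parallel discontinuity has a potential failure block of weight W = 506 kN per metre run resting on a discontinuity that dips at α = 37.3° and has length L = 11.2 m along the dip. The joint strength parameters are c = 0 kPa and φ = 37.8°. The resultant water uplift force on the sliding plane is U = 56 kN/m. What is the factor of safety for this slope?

Resolving the block weight along and normal to the plane and applying the Mohr–Coulomb strength on the joint:
N' = W cosα − U = 506·cos37.3° − 56 = 346.5 kN/m
Driving force T = W sinα = 506·sin37.3° = 306.6 kN/m
Resisting force R = c·L + N'·tanφ = 0·11.2 + 346.5·tan37.8° = 0.0 + 268.8 = 268.8 kN/m
FS = R / T = 268.8 / 306.6 = 0.877

FS = 0.88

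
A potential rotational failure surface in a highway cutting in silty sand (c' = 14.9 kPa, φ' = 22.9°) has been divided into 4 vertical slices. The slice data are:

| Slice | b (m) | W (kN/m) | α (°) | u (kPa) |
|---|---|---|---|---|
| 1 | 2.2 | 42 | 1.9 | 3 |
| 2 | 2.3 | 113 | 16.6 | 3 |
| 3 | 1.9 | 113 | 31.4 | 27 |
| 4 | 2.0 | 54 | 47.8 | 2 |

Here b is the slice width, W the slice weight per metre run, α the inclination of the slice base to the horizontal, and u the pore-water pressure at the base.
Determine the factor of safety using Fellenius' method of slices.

Ordinary method of slices: FS = Σ[c'·Δl_i + (W_i cosα_i − u_i·Δl_i)·tanφ'] / Σ W_i sinα_i, with Δl_i = b_i / cosα_i.
Slice 1: Δl = 2.2/cos1.9° = 2.201 m; N'_1 = 42·cos1.9° − 3·2.201 = 35.4; c'Δl = 32.80; W sinα = 1.4
Slice 2: Δl = 2.3/cos16.6° = 2.400 m; N'_2 = 113·cos16.6° − 3·2.400 = 101.1; c'Δl = 35.76; W sinα = 32.3
Slice 3: Δl = 1.9/cos31.4° = 2.226 m; N'_3 = 113·cos31.4° − 27·2.226 = 36.3; c'Δl = 33.17; W sinα = 58.9
Slice 4: Δl = 2.0/cos47.8° = 2.977 m; N'_4 = 54·cos47.8° − 2·2.977 = 30.3; c'Δl = 44.36; W sinα = 40.0
Σc'Δl = 146.1 kN/m; ΣN' = 203.1 kN/m; ΣW sinα = 132.6 kN/m
Resisting = 146.1 + 203.1·tan22.9° = 146.1 + 85.8 = 231.9 kN/m
FS = 231.9 / 132.6 = 1.749

FS = 1.75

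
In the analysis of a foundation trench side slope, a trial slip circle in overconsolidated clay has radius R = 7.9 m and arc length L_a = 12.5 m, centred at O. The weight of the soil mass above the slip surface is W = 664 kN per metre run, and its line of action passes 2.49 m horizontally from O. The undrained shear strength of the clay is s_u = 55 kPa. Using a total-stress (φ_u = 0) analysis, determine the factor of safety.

FS = 3.28

Taking moments about the centre O, the resisting moment is provided by the undrained shear strength acting along the arc:
M_R = s_u·L_a·R = 55·12.50·7.9 = 5431.2 kN·m/m
M_D = W·d = 664·2.49 = 1653.4 kN·m/m
FS = M_R / M_D = 5431.2 / 1653.4 = 3.285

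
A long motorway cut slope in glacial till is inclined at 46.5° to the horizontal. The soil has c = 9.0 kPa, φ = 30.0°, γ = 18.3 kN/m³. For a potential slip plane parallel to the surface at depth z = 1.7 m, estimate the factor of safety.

FS = 1.13

For an infinite slope with a slip plane parallel to the surface (no pore pressure): FS = [c + γz cos²β tanφ] / [γz sinβ cosβ].
γz = 18.3·1.7 = 31.11 kN/m²
Numerator = 9.0 + 31.11·cos²46.5°·tan30.0° = 9.0 + 31.11·0.4738·0.5774 = 17.511 kPa
Denominator = 31.11·sin46.5°·cos46.5° = 31.11·0.7254·0.6884 = 15.534 kPa
FS = 17.511 / 15.534 = 1.127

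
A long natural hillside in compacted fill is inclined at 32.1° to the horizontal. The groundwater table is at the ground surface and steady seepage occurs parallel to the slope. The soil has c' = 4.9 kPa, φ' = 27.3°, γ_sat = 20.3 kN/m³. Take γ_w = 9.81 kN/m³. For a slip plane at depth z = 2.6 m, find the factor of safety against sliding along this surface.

FS = 0.63

With seepage parallel to the slope and the water table at the surface, the effective normal stress on the slip plane uses the buoyant unit weight γ' = γ_sat − γ_w while the driving shear stress uses γ_sat:
FS = [c' + γ' z cos²β tanφ'] / [γ_sat z sinβ cosβ]
γ' = 20.3 − 9.81 = 10.49 kN/m³
Numerator = 4.9 + 10.49·2.6·cos²32.1°·tan27.3° = 4.9 + 10.49·2.6·0.7176·0.5161 = 15.002 kPa
Denominator = 20.3·2.6·sin32.1°·cos32.1° = 20.3·2.6·0.5314·0.8471 = 23.759 kPa
FS = 15.002 / 23.759 = 0.631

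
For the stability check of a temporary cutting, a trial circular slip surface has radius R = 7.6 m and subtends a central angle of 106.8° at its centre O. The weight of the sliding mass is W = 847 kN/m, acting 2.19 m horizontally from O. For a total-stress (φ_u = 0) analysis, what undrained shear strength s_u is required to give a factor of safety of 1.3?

FS = s_u·L_a·R / (W·d), so s_u = FS·W·d / (L_a·R).
Arc length L_a = R·θ = 7.6·(106.8°·π/180) = 7.6·1.8640 = 14.17 m
s_u = 1.3·847·2.19 / (14.17·7.6) = 2411.4 / 107.67 = 22.40 kPa

s_u = 22.4 kPa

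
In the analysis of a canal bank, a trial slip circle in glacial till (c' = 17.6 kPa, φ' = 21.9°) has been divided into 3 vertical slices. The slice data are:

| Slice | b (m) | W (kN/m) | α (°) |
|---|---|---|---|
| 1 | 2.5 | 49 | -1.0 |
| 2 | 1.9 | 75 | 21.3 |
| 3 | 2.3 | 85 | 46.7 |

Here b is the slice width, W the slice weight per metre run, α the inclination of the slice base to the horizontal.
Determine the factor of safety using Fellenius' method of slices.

FS = 2.38

Ordinary method of slices: FS = Σ[c'·Δl_i + (W_i cosα_i)·tanφ'] / Σ W_i sinα_i, with Δl_i = b_i / cosα_i.
Slice 1: Δl = 2.5/cos(-1.0°) = 2.500 m; N'_1 = 49·cos(-1.0°) = 49.0; c'Δl = 44.01; W sinα = -0.9
Slice 2: Δl = 1.9/cos21.3° = 2.039 m; N'_2 = 75·cos21.3° = 69.9; c'Δl = 35.89; W sinα = 27.2
Slice 3: Δl = 2.3/cos46.7° = 3.354 m; N'_3 = 85·cos46.7° = 58.3; c'Δl = 59.02; W sinα = 61.9
Σc'Δl = 138.9 kN/m; ΣN' = 177.2 kN/m; ΣW sinα = 88.2 kN/m
Resisting = 138.9 + 177.2·tan21.9° = 138.9 + 71.2 = 210.1 kN/m
FS = 210.1 / 88.2 = 2.381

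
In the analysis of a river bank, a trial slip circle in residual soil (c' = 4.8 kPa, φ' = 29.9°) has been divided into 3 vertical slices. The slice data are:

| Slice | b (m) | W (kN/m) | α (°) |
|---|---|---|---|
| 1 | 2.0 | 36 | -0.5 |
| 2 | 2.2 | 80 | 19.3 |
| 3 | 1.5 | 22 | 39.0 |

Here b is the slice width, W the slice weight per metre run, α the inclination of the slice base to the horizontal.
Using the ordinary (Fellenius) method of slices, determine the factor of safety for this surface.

FS = 2.60

Ordinary method of slices: FS = Σ[c'·Δl_i + (W_i cosα_i)·tanφ'] / Σ W_i sinα_i, with Δl_i = b_i / cosα_i.
Slice 1: Δl = 2.0/cos(-0.5°) = 2.000 m; N'_1 = 36·cos(-0.5°) = 36.0; c'Δl = 9.60; W sinα = -0.3
Slice 2: Δl = 2.2/cos19.3° = 2.331 m; N'_2 = 80·cos19.3° = 75.5; c'Δl = 11.19; W sinα = 26.4
Slice 3: Δl = 1.5/cos39.0° = 1.930 m; N'_3 = 22·cos39.0° = 17.1; c'Δl = 9.26; W sinα = 13.8
Σc'Δl = 30.1 kN/m; ΣN' = 128.6 kN/m; ΣW sinα = 40.0 kN/m
Resisting = 30.1 + 128.6·tan29.9° = 30.1 + 73.9 = 104.0 kN/m
FS = 104.0 / 40.0 = 2.602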